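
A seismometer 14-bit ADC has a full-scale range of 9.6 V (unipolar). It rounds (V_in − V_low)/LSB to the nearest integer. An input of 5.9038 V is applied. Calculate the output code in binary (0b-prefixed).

code 0b10011101011100 (decimal 10076)

With 16384 levels over 9.6 V, one step is 0.586 mV.
(5.9038 − 0) / 0.000585937 = 10075.819 LSBs.
Round → code 10076.
In binary (0b-prefixed): 0b10011101011100.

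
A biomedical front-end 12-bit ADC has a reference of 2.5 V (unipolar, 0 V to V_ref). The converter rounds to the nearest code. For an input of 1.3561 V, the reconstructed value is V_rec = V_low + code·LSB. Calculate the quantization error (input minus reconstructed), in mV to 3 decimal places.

Step size: 2.5 V ÷ 2^12 = 0.610 mV.
(1.3561 − 0)/0.000610352 = 2221.8342; round gives code 2222.
Code 2222 maps back to 0 + 2222×0.000610352 V = 1.3562012 V.
Difference: -0.000101172 V → -0.101 mV.

-0.101 mV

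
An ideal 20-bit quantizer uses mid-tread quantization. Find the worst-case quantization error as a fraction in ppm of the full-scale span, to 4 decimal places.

Rounding → worst-case error = ½ LSB = V_FS/2^21, so 1e+06/2097152 = 0.476837 ppm of full scale.

0.4768 ppm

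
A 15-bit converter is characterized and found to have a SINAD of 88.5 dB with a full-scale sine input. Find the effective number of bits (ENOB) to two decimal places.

ENOB = (SINAD − 1.76) / 6.02 = (88.5 − 1.76)/6.02 = 14.409.

14.41 bits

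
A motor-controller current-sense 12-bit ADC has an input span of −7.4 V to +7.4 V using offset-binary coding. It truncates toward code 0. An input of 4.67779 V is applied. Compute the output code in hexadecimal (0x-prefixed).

LSB = 14.8 V / 4096 = 3.613 mV.
Input sits at 3342.610 steps above V_low.
So the output code is 3342.
In hexadecimal (0x-prefixed): 0xD0E.

code 0xD0E (decimal 3342)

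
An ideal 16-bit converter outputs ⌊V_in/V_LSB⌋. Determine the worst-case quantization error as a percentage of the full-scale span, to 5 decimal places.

Truncating → worst-case error = 1 LSB = V_FS/2^16, so 100/65536 = 0.00152588 % of full scale.

0.00153 %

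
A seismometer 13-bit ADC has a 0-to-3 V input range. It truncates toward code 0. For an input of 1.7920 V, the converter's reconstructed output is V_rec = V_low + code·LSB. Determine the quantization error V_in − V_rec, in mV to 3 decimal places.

LSB = 3/2^13 = 366.21 µV.
Scaled input = 4893.3547 LSBs, so code = 4893.
Reconstructed: 1.7918701 V.
V_in − V_rec = 0.000129883 V = 0.130 mV.

0.130 mV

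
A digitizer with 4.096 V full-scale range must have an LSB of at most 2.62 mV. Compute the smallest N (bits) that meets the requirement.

11 bits

Number of steps required ≥ 4.096 V / 2.62 mV = 1563.36.
Need 2^N ≥ 1563.36; 2^10 = 1024, 2^11 = 2048.
Minimum N = 11.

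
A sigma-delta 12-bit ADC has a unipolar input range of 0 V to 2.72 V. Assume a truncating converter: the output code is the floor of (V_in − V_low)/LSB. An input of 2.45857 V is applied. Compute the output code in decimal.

code 3702

With 4096 levels over 2.72 V, one step is 0.664 mV.
Input sits at 3702.317 steps above V_low.
Floor → code 3702.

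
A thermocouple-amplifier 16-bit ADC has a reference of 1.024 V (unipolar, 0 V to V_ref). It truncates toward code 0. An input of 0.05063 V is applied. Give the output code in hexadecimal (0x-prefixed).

With 65536 levels over 1.024 V, one step is 15.62 µV.
(0.05063 − 0) / 1.5625e-05 = 3240.320 LSBs.
So the output code is 3240.
In hexadecimal (0x-prefixed): 0xCA8.

code 0xCA8 (decimal 3240)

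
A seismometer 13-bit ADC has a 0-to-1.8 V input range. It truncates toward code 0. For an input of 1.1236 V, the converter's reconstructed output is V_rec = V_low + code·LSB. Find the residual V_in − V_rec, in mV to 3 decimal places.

0.138 mV

One LSB is 1.8 V / 8192 = 219.73 µV.
Scaled input = 5113.6284 LSBs, so code = 5113.
Code 5113 maps back to 0 + 5113×0.000219727 V = 1.1234619 V.
Difference: 0.000138086 V → 0.138 mV.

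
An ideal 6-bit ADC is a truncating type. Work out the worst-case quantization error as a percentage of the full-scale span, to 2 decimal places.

Truncating → worst-case error = 1 LSB = V_FS/2^6, so 100/64 = 1.5625 % of full scale.

1.56 %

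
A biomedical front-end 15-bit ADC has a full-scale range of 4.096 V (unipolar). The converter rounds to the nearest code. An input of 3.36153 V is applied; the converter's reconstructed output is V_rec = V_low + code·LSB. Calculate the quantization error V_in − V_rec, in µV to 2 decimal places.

One LSB is 4.096 V / 32768 = 125.00 µV.
Scaled input = 26892.2400 LSBs, so code = 26892.
Reconstructed: 3.3615 V.
Error = 3.36153 − 3.3615 = 3e-05 V = 30.00 µV.

30.00 µV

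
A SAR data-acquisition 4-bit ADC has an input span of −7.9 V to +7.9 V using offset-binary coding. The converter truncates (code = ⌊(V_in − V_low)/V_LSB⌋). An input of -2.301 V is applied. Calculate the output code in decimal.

With 16 levels over 15.8 V, one step is 0.9875 V.
Input sits at 5.670 steps above V_low.
So the output code is 5.

code 5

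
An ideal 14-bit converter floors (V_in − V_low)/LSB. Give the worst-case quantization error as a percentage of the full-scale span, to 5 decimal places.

Truncating → worst-case error = 1 LSB = V_FS/2^14, so 100/16384 = 0.00610352 % of full scale.

0.00610 %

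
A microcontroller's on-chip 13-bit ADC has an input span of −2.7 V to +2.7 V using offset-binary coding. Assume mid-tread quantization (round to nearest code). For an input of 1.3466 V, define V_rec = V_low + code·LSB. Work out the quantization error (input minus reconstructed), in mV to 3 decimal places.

Step size: 5.4 V ÷ 2^13 = 0.659 mV.
(V_in − V_low)/LSB = (1.3466 − (−2.7))/0.00065918 = 6138.8421 → code 6139 (round).
Code 6139 maps back to (−2.7) + 6139×0.00065918 V = 1.3467041 V.
Error = 1.3466 − 1.3467041 = -0.000104102 V = -0.104 mV.

-0.104 mV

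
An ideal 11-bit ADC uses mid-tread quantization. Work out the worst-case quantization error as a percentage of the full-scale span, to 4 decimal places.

Rounding → worst-case error = ½ LSB = V_FS/2^12, so 100/4096 = 0.0244141 % of full scale.

0.0244 %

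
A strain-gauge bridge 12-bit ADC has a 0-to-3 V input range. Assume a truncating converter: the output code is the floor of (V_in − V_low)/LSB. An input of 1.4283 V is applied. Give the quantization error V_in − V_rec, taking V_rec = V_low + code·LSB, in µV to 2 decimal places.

77.34 µV

Step size: 3 V ÷ 2^12 = 0.732 mV.
(1.4283 − 0)/0.000732422 = 1950.1056; ⌊·⌋ gives code 1950.
Code 1950 maps back to 0 + 1950×0.000732422 V = 1.4282227 V.
Error = 1.4283 − 1.4282227 = 7.73438e-05 V = 77.34 µV.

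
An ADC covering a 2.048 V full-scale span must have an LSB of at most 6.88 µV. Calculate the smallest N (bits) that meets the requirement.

19 bits

Number of steps required ≥ 2.048 V / 6.88 µV = 297674.42.
Need 2^N ≥ 297674.42; 2^18 = 262144, 2^19 = 524288.
Minimum N = 19.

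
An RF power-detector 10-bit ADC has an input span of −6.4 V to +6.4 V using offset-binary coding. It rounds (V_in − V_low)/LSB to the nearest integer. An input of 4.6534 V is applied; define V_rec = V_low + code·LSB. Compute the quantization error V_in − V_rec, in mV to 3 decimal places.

3.400 mV

One LSB is 12.8 V / 1024 = 12.500 mV.
Scaled input = 884.2720 LSBs, so code = 884.
Code 884 maps back to (−6.4) + 884×0.0125 V = 4.65 V.
Difference: 0.0034 V → 3.400 mV.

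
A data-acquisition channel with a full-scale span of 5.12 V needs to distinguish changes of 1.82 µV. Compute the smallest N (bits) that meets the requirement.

Number of steps required ≥ 5.12 V / 1.82 µV = 2813186.81.
Need 2^N ≥ 2813186.81; 2^21 = 2097152, 2^22 = 4194304.
Minimum N = 22.

22 bits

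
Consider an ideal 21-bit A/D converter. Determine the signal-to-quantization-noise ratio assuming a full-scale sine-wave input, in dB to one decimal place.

SNR ≈ 6.02·N + 1.76 dB = 6.02·21 + 1.76 = 128.18 dB.

128.2 dB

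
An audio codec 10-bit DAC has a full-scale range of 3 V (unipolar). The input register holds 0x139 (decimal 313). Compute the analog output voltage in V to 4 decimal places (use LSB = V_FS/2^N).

LSB = 3 V / 2^10 = 2.930 mV.
Code 0x139 = 313 decimal.
V_out = 0 + 313 × 0.00292969 V = 0.916992 V.

0.9170 V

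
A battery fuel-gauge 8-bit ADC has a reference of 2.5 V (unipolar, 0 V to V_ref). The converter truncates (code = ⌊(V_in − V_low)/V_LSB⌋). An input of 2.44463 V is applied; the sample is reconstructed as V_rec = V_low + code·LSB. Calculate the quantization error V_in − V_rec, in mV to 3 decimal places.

3.224 mV

Step size: 2.5 V ÷ 2^8 = 9.766 mV.
(V_in − V_low)/LSB = (2.44463 − 0)/0.00976562 = 250.3301 → code 250 (floor).
Reconstructed: 2.4414062 V.
Error = 2.44463 − 2.4414062 = 0.00322375 V = 3.224 mV.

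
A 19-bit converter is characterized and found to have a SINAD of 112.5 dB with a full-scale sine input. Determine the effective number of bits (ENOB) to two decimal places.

ENOB = (SINAD − 1.76) / 6.02 = (112.5 − 1.76)/6.02 = 18.395.

18.40 bits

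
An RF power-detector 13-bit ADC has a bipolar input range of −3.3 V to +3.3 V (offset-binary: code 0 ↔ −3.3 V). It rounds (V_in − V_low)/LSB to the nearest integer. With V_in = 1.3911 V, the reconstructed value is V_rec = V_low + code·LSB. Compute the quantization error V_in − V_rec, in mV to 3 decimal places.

One LSB is 6.6 V / 8192 = 0.806 mV.
(1.3911 − (−3.3))/0.000805664 = 5822.6502; round gives code 5823.
Code 5823 maps back to (−3.3) + 5823×0.000805664 V = 1.3913818 V.
V_in − V_rec = -0.000281836 V = -0.282 mV.

-0.282 mV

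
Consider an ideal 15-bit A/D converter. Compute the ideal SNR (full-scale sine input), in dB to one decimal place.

SNR ≈ 6.02·N + 1.76 dB = 6.02·15 + 1.76 = 92.06 dB.

92.1 dB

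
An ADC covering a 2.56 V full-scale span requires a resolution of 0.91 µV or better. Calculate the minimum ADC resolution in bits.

22 bits

Number of steps required ≥ 2.56 V / 0.91 µV = 2813186.81.
Need 2^N ≥ 2813186.81; 2^21 = 2097152, 2^22 = 4194304.
Minimum N = 22.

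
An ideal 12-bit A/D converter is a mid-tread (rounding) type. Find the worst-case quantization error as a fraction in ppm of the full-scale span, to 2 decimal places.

Rounding → worst-case error = ½ LSB = V_FS/2^13, so 1e+06/8192 = 122.07 ppm of full scale.

122.07 ppm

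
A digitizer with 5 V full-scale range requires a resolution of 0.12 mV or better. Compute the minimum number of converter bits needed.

16 bits

Number of steps required ≥ 5 V / 0.12 mV = 41666.67.
Need 2^N ≥ 41666.67; 2^15 = 32768, 2^16 = 65536.
Minimum N = 16.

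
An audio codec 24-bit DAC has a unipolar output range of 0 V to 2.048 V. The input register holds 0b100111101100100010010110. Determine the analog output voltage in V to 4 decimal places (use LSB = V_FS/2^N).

1.2703 V

LSB = 2.048 V / 2^24 = 0.12 µV.
Code 0b100111101100100010010110 = 10406038 decimal.
V_out = 0 + 10406038 × 1.2207e-07 V = 1.27027 V.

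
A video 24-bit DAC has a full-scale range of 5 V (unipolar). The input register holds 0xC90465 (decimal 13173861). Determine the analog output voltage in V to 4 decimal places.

LSB = 5 V / 2^24 = 0.30 µV.
Code 0xC90465 = 13173861 decimal.
V_out = 0 + 13173861 × 2.98023e-07 V = 3.92612 V.

3.9261 V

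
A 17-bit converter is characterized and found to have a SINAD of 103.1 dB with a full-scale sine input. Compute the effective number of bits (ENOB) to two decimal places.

16.83 bits

ENOB = (SINAD − 1.76) / 6.02 = (103.1 − 1.76)/6.02 = 16.834.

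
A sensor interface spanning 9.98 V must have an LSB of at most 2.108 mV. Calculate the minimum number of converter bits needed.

Number of steps required ≥ 9.98 V / 2.108 mV = 4734.35.
Need 2^N ≥ 4734.35; 2^12 = 4096, 2^13 = 8192.
Minimum N = 13.

13 bits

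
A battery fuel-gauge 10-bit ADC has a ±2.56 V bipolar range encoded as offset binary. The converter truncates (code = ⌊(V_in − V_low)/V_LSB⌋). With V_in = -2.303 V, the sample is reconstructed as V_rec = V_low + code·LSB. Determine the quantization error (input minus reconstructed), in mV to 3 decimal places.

2.000 mV

LSB = 5.12/2^10 = 5.000 mV.
(V_in − V_low)/LSB = (-2.303 − (−2.56))/0.005 = 51.4000 → code 51 (floor).
Reconstructed: -2.305 V.
V_in − V_rec = 0.002 V = 2.000 mV.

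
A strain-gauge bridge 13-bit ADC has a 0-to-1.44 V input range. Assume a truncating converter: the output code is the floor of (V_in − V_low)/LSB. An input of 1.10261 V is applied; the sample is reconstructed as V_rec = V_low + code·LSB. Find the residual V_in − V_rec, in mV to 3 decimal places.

0.110 mV

Step size: 1.44 V ÷ 2^13 = 175.78 µV.
(1.10261 − 0)/0.000175781 = 6272.6258; ⌊·⌋ gives code 6272.
Code 6272 maps back to 0 + 6272×0.000175781 V = 1.1025 V.
V_in − V_rec = 0.00011 V = 0.110 mV.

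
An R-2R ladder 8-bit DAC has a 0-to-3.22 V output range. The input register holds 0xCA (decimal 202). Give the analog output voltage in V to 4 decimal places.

2.5408 V

LSB = 3.22 V / 2^8 = 12.578 mV.
Code 0xCA = 202 decimal.
V_out = 0 + 202 × 0.0125781 V = 2.54078 V.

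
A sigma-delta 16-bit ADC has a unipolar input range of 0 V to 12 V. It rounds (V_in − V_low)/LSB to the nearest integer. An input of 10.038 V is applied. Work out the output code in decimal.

LSB = 12 V / 65536 = 183.11 µV.
Input sits at 54820.864 steps above V_low.
Round → code 54821.

code 54821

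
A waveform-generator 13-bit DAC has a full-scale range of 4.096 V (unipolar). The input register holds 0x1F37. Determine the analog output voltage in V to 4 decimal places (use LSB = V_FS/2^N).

LSB = 4.096 V / 2^13 = 0.500 mV.
Code 0x1F37 = 7991 decimal.
V_out = 0 + 7991 × 0.0005 V = 3.9955 V.

3.9955 V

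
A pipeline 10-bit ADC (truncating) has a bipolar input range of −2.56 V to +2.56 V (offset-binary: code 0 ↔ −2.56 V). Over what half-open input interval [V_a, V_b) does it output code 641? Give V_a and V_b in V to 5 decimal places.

LSB = 5.12/2^10 = 5.000 mV.
V_a = V_low + 641·LSB = 0.645 V; V_b = V_low + 642·LSB = 0.65 V.

[0.64500 V, 0.65000 V)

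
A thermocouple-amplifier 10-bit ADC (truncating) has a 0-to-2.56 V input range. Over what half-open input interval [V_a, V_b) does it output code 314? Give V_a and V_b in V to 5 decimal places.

LSB = 2.56/2^10 = 2.500 mV.
V_a = V_low + 314·LSB = 0.785 V; V_b = V_low + 315·LSB = 0.7875 V.

[0.78500 V, 0.78750 V)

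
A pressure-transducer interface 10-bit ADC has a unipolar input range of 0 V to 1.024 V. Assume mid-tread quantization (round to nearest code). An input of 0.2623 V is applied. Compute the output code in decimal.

Full-scale span = 1.024 V; LSB = 1.024/2^10 = 1.000 mV.
Input sits at 262.300 steps above V_low.
So the output code is 262.

code 262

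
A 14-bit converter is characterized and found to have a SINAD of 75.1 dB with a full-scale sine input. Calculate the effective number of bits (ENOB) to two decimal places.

ENOB = (SINAD − 1.76) / 6.02 = (75.1 − 1.76)/6.02 = 12.183.

12.18 bits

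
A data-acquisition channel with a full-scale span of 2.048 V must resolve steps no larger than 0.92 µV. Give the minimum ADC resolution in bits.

22 bits

Number of steps required ≥ 2.048 V / 0.92 µV = 2226086.96.
Need 2^N ≥ 2226086.96; 2^21 = 2097152, 2^22 = 4194304.
Minimum N = 22.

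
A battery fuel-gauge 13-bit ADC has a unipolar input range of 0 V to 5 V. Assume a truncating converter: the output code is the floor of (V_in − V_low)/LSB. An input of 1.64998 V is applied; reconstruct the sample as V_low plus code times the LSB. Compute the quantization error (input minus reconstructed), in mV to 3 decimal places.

0.200 mV

One LSB is 5 V / 8192 = 0.610 mV.
(1.64998 − 0)/0.000610352 = 2703.3272; ⌊·⌋ gives code 2703.
V_rec = 0 + 2703·0.000610352 = 1.6497803 V.
Difference: 0.000199727 V → 0.200 mV.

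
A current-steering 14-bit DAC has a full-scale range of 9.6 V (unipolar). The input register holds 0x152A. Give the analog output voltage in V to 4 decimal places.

LSB = 9.6 V / 2^14 = 0.586 mV.
Code 0x152A = 5418 decimal.
V_out = 0 + 5418 × 0.000585937 V = 3.17461 V.

3.1746 V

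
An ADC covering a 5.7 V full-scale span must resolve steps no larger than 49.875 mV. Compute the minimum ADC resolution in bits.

Number of steps required ≥ 5.7 V / 49.875 mV = 114.29.
Need 2^N ≥ 114.29; 2^6 = 64, 2^7 = 128.
Minimum N = 7.

7 bits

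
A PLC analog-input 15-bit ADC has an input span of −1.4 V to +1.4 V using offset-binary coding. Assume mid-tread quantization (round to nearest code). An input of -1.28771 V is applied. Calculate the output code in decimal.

With 32768 levels over 2.8 V, one step is 85.45 µV.
(V_in − V_low)/LSB = (-1.28771 − (−1.4)) / 8.54492e-05 = 1314.114.
So the output code is 1314.

code 1314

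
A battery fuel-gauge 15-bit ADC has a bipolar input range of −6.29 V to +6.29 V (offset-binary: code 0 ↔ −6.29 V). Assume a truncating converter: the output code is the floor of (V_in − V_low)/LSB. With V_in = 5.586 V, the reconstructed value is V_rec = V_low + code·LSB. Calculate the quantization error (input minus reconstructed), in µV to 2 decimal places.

LSB = 12.58/2^15 = 383.91 µV.
(5.586 − (−6.29))/0.000383911 = 30934.2423; ⌊·⌋ gives code 30934.
V_rec = (−6.29) + 30934·0.000383911 = 5.585907 V.
Error = 5.586 − 5.585907 = 9.30176e-05 V = 93.02 µV.

93.02 µV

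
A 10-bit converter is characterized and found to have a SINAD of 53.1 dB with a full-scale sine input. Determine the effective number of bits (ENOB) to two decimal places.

8.53 bits

ENOB = (SINAD − 1.76) / 6.02 = (53.1 − 1.76)/6.02 = 8.528.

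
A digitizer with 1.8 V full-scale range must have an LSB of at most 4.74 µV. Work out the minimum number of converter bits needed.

Number of steps required ≥ 1.8 V / 4.74 µV = 379746.84.
Need 2^N ≥ 379746.84; 2^18 = 262144, 2^19 = 524288.
Minimum N = 19.

19 bits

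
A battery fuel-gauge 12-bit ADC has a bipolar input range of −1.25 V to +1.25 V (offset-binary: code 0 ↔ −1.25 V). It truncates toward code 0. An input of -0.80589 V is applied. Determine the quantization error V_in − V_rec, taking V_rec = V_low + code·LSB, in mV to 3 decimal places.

0.384 mV

LSB = 2.5/2^12 = 0.610 mV.
Scaled input = 727.6298 LSBs, so code = 727.
Code 727 maps back to (−1.25) + 727×0.000610352 V = -0.80627441 V.
Difference: 0.000384414 V → 0.384 mV.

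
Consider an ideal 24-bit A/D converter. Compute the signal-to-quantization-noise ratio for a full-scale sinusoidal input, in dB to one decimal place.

146.2 dB

SNR ≈ 6.02·N + 1.76 dB = 6.02·24 + 1.76 = 146.24 dB.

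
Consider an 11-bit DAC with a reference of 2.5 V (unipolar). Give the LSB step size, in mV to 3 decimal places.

1.221 mV

Full-scale span = 2.5 V.
LSB = 2.5 / 2^11 = 2.5 / 2048 = 0.0012207 V = 1.221 mV.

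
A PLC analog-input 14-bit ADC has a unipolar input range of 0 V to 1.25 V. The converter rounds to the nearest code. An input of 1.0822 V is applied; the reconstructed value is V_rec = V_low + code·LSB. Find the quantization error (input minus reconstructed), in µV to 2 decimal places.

One LSB is 1.25 V / 16384 = 76.29 µV.
Scaled input = 14184.6118 LSBs, so code = 14185.
Reconstructed: 1.0822296 V.
V_in − V_rec = -2.96143e-05 V = -29.61 µV.

-29.61 µV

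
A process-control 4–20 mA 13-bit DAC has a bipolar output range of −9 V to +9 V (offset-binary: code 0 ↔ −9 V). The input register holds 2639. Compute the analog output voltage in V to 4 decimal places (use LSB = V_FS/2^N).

LSB = 18 V / 2^13 = 2.197 mV.
V_out = (−9) + 2639 × 0.00219727 V = -3.20142 V.

-3.2014 V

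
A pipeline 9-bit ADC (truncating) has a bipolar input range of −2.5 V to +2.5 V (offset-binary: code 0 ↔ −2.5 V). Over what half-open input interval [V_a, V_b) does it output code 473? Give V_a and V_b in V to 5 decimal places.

[2.11914 V, 2.12891 V)

LSB = 5/2^9 = 9.766 mV.
V_a = V_low + 473·LSB = 2.11914 V; V_b = V_low + 474·LSB = 2.12891 V.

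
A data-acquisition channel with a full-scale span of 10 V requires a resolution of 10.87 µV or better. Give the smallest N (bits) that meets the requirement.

Number of steps required ≥ 10 V / 10.87 µV = 919963.20.
Need 2^N ≥ 919963.20; 2^19 = 524288, 2^20 = 1048576.
Minimum N = 20.

20 bits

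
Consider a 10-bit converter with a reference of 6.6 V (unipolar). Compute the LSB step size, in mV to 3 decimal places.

6.445 mV

Full-scale span = 6.6 V.
LSB = 6.6 / 2^10 = 6.6 / 1024 = 0.00644531 V = 6.445 mV.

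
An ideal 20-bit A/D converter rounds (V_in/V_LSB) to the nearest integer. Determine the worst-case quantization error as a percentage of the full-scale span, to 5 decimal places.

Rounding → worst-case error = ½ LSB = V_FS/2^21, so 100/2097152 = 4.76837e-05 % of full scale.

0.00005 %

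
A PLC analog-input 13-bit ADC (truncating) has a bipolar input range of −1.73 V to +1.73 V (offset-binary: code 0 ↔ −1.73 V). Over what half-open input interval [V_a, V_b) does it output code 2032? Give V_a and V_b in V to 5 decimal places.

[-0.87176 V, -0.87134 V)

LSB = 3.46/2^13 = 422.36 µV.
V_a = V_low + 2032·LSB = -0.871758 V; V_b = V_low + 2033·LSB = -0.871335 V.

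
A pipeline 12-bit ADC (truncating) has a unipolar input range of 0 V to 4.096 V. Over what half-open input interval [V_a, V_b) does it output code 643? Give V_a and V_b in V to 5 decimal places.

[0.64300 V, 0.64400 V)

LSB = 4.096/2^12 = 1.000 mV.
V_a = V_low + 643·LSB = 0.643 V; V_b = V_low + 644·LSB = 0.644 V.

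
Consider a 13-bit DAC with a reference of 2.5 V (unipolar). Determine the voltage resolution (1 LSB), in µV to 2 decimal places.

Full-scale span = 2.5 V.
LSB = 2.5 / 2^13 = 2.5 / 8192 = 0.000305176 V = 305.18 µV.

305.18 µV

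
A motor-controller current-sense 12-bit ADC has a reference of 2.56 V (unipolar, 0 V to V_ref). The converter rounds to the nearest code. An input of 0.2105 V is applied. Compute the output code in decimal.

code 337

LSB = 2.56 V / 4096 = 0.625 mV.
(0.2105 − 0) / 0.000625 = 336.800 LSBs.
So the output code is 337.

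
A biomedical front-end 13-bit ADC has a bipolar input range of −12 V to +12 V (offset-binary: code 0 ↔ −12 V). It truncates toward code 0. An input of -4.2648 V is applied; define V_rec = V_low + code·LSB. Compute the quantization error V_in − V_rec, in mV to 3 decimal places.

0.825 mV

One LSB is 24 V / 8192 = 2.930 mV.
(-4.2648 − (−12))/0.00292969 = 2640.2816; ⌊·⌋ gives code 2640.
V_rec = (−12) + 2640·0.00292969 = -4.265625 V.
V_in − V_rec = 0.000825 V = 0.825 mV.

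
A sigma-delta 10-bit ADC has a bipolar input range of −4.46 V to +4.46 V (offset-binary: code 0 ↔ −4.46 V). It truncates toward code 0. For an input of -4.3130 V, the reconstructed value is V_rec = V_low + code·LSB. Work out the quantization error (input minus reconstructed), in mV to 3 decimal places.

Step size: 8.92 V ÷ 2^10 = 8.711 mV.
(-4.3130 − (−4.46))/0.00871094 = 16.8753; ⌊·⌋ gives code 16.
Reconstructed: -4.320625 V.
V_in − V_rec = 0.007625 V = 7.625 mV.

7.625 mV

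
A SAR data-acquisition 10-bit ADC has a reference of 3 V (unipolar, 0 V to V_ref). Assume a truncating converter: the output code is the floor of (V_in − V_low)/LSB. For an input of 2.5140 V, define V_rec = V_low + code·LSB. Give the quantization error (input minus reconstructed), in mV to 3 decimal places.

Step size: 3 V ÷ 2^10 = 2.930 mV.
Scaled input = 858.1120 LSBs, so code = 858.
Code 858 maps back to 0 + 858×0.00292969 V = 2.5136719 V.
V_in − V_rec = 0.000328125 V = 0.328 mV.

0.328 mV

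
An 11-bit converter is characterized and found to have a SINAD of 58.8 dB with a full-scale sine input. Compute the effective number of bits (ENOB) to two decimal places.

9.48 bits

ENOB = (SINAD − 1.76) / 6.02 = (58.8 − 1.76)/6.02 = 9.475.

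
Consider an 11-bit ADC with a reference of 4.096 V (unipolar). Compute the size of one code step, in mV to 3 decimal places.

Full-scale span = 4.096 V.
LSB = 4.096 / 2^11 = 4.096 / 2048 = 0.002 V = 2.000 mV.

2.000 mV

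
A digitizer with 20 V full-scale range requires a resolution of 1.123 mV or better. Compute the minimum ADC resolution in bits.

Number of steps required ≥ 20 V / 1.123 mV = 17809.44.
Need 2^N ≥ 17809.44; 2^14 = 16384, 2^15 = 32768.
Minimum N = 15.

15 bits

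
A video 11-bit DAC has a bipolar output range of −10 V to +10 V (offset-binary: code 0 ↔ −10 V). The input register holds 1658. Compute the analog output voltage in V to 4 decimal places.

6.1914 V

LSB = 20 V / 2^11 = 9.766 mV.
V_out = (−10) + 1658 × 0.00976562 V = 6.19141 V.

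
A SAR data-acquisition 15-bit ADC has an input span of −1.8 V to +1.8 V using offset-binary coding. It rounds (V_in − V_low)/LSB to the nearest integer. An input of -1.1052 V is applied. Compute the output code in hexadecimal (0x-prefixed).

LSB = 3.6 V / 32768 = 109.86 µV.
(V_in − V_low)/LSB = (-1.1052 − (−1.8)) / 0.000109863 = 6324.224.
So the output code is 6324.
In hexadecimal (0x-prefixed): 0x18B4.

code 0x18B4 (decimal 6324)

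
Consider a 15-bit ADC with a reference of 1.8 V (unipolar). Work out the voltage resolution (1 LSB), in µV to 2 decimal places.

Full-scale span = 1.8 V.
LSB = 1.8 / 2^15 = 1.8 / 32768 = 5.49316e-05 V = 54.93 µV.

54.93 µV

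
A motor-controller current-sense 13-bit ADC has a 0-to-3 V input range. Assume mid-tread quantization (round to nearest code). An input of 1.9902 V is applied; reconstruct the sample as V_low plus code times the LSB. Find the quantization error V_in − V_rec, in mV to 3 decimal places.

-0.156 mV

LSB = 3/2^13 = 366.21 µV.
(1.9902 − 0)/0.000366211 = 5434.5728; round gives code 5435.
Code 5435 maps back to 0 + 5435×0.000366211 V = 1.9903564 V.
Difference: -0.000156445 V → -0.156 mV.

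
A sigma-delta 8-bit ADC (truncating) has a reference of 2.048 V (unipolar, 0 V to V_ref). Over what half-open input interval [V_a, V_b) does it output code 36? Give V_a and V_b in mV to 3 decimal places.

LSB = 2.048/2^8 = 8.000 mV.
V_a = V_low + 36·LSB = 0.288 V; V_b = V_low + 37·LSB = 0.296 V.

[288.000 mV, 296.000 mV)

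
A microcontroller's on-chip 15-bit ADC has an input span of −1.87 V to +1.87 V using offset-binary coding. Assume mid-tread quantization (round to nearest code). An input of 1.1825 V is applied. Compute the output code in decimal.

LSB = 3.74 V / 32768 = 114.14 µV.
(1.1825 − (−1.87)) / 0.000114136 = 26744.471 LSBs.
Round → code 26744.

code 26744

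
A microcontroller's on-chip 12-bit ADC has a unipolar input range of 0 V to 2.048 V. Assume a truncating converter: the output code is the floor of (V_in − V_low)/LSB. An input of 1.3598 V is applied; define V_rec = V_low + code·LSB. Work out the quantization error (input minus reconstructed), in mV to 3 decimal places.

0.300 mV

Step size: 2.048 V ÷ 2^12 = 0.500 mV.
Scaled input = 2719.6000 LSBs, so code = 2719.
Reconstructed: 1.3595 V.
Difference: 0.0003 V → 0.300 mV.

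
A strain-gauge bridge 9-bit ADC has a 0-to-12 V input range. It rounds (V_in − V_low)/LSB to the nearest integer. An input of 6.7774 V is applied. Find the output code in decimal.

With 512 levels over 12 V, one step is 23.438 mV.
(V_in − V_low)/LSB = (6.7774 − 0) / 0.0234375 = 289.169.
Round → code 289.

code 289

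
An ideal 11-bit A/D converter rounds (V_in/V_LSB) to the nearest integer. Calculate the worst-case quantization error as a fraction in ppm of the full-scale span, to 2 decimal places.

Rounding → worst-case error = ½ LSB = V_FS/2^12, so 1e+06/4096 = 244.141 ppm of full scale.

244.14 ppm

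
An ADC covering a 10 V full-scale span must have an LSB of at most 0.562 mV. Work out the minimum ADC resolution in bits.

15 bits

Number of steps required ≥ 10 V / 0.562 mV = 17793.59.
Need 2^N ≥ 17793.59; 2^14 = 16384, 2^15 = 32768.
Minimum N = 15.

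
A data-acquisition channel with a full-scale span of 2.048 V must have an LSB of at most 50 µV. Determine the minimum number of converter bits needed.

Number of steps required ≥ 2.048 V / 50 µV = 40960.00.
Need 2^N ≥ 40960.00; 2^15 = 32768, 2^16 = 65536.
Minimum N = 16.

16 bits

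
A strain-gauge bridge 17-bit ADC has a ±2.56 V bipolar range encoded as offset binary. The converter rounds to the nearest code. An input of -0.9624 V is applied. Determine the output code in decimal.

code 40899

With 131072 levels over 5.12 V, one step is 39.06 µV.
(V_in − V_low)/LSB = (-0.9624 − (−2.56)) / 3.90625e-05 = 40898.560.
Round → code 40899.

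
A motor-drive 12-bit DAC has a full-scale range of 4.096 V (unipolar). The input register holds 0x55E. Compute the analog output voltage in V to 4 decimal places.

1.3740 V

LSB = 4.096 V / 2^12 = 1.000 mV.
Code 0x55E = 1374 decimal.
V_out = 0 + 1374 × 0.001 V = 1.374 V.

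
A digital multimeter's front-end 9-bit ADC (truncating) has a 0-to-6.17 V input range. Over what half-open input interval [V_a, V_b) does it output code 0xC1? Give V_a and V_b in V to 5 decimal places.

LSB = 6.17/2^9 = 12.051 mV.
Code 0xC1 = 193 decimal.
V_a = V_low + 193·LSB = 2.3258 V; V_b = V_low + 194·LSB = 2.33785 V.

[2.32580 V, 2.33785 V)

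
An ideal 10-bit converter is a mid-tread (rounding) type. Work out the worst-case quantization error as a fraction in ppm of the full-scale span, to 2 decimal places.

Rounding → worst-case error = ½ LSB = V_FS/2^11, so 1e+06/2048 = 488.281 ppm of full scale.

488.28 ppm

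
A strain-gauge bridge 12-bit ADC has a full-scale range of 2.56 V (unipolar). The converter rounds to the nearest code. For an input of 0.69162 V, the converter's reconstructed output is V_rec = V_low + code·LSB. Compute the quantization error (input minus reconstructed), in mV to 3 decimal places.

-0.255 mV

Step size: 2.56 V ÷ 2^12 = 0.625 mV.
(0.69162 − 0)/0.000625 = 1106.5920; round gives code 1107.
V_rec = 0 + 1107·0.000625 = 0.691875 V.
V_in − V_rec = -0.000255 V = -0.255 mV.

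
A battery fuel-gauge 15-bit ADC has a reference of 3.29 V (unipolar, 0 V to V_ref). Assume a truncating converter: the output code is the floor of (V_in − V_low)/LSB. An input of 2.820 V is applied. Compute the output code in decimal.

Full-scale span = 3.29 V; LSB = 3.29/2^15 = 100.40 µV.
(2.820 − 0) / 0.000100403 = 28086.857 LSBs.
Floor → code 28086.

code 28086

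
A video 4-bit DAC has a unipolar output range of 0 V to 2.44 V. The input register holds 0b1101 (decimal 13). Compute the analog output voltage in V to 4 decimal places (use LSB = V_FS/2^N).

LSB = 2.44 V / 2^4 = 152.500 mV.
Code 0b1101 = 13 decimal.
V_out = 0 + 13 × 0.1525 V = 1.9825 V.

1.9825 V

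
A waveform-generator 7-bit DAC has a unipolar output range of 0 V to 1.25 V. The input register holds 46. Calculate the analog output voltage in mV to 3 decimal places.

449.219 mV

LSB = 1.25 V / 2^7 = 9.766 mV.
V_out = 0 + 46 × 0.00976562 V = 0.449219 V.
= 449.219 mV.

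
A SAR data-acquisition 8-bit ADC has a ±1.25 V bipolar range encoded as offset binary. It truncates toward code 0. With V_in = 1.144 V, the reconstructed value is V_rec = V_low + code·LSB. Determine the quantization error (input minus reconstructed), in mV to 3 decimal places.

Step size: 2.5 V ÷ 2^8 = 9.766 mV.
(V_in − V_low)/LSB = (1.144 − (−1.25))/0.00976562 = 245.1456 → code 245 (floor).
Reconstructed: 1.1425781 V.
Difference: 0.00142187 V → 1.422 mV.

1.422 mV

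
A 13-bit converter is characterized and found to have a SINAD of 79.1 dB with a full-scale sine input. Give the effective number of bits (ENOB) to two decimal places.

ENOB = (SINAD − 1.76) / 6.02 = (79.1 − 1.76)/6.02 = 12.847.

12.85 bits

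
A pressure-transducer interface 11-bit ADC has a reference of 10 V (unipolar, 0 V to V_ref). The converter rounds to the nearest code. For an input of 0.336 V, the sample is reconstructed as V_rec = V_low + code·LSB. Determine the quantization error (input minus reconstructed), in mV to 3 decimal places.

-0.914 mV

One LSB is 10 V / 2048 = 4.883 mV.
Scaled input = 68.8128 LSBs, so code = 69.
Reconstructed: 0.33691406 V.
Error = 0.336 − 0.33691406 = -0.000914063 V = -0.914 mV.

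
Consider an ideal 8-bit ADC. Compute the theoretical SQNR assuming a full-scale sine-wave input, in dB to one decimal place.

49.9 dB

SNR ≈ 6.02·N + 1.76 dB = 6.02·8 + 1.76 = 49.92 dB.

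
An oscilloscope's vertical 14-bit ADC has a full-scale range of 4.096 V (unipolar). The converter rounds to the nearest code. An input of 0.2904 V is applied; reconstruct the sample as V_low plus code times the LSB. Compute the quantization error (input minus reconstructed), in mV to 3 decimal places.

LSB = 4.096/2^14 = 250.00 µV.
(V_in − V_low)/LSB = (0.2904 − 0)/0.00025 = 1161.6000 → code 1162 (round).
Code 1162 maps back to 0 + 1162×0.00025 V = 0.2905 V.
Error = 0.2904 − 0.2905 = -0.0001 V = -0.100 mV.

-0.100 mV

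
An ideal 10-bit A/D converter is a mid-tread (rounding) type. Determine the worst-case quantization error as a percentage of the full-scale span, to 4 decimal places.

Rounding → worst-case error = ½ LSB = V_FS/2^11, so 100/2048 = 0.0488281 % of full scale.

0.0488 %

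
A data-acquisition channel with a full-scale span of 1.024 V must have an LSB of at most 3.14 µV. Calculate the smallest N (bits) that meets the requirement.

Number of steps required ≥ 1.024 V / 3.14 µV = 326114.65.
Need 2^N ≥ 326114.65; 2^18 = 262144, 2^19 = 524288.
Minimum N = 19.

19 bits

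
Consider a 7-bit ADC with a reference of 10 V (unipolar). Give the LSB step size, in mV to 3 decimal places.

78.125 mV

Full-scale span = 10 V.
LSB = 10 / 2^7 = 10 / 128 = 0.078125 V = 78.125 mV.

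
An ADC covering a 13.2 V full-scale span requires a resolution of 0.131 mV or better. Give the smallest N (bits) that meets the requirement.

Number of steps required ≥ 13.2 V / 0.131 mV = 100763.36.
Need 2^N ≥ 100763.36; 2^16 = 65536, 2^17 = 131072.
Minimum N = 17.

17 bits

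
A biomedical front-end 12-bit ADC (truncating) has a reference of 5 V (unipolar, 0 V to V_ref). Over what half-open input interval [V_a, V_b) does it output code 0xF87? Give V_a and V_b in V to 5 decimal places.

[4.85229 V, 4.85352 V)

LSB = 5/2^12 = 1.221 mV.
Code 0xF87 = 3975 decimal.
V_a = V_low + 3975·LSB = 4.85229 V; V_b = V_low + 3976·LSB = 4.85352 V.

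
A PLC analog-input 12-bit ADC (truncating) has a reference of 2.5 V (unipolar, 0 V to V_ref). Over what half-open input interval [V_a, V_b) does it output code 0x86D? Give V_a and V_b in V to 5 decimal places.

[1.31653 V, 1.31714 V)

LSB = 2.5/2^12 = 0.610 mV.
Code 0x86D = 2157 decimal.
V_a = V_low + 2157·LSB = 1.31653 V; V_b = V_low + 2158·LSB = 1.31714 V.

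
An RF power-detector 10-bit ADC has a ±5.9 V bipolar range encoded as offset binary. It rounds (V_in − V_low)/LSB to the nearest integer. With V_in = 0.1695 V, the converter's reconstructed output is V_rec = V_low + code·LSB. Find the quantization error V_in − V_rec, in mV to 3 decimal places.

-3.352 mV

LSB = 11.8/2^10 = 11.523 mV.
Scaled input = 526.7092 LSBs, so code = 527.
Code 527 maps back to (−5.9) + 527×0.0115234 V = 0.17285156 V.
Error = 0.1695 − 0.17285156 = -0.00335156 V = -3.352 mV.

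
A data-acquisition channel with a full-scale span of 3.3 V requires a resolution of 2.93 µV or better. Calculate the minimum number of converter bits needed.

Number of steps required ≥ 3.3 V / 2.93 µV = 1126279.86.
Need 2^N ≥ 1126279.86; 2^20 = 1048576, 2^21 = 2097152.
Minimum N = 21.

21 bits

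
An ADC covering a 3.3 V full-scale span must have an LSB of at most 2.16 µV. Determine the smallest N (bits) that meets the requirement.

Number of steps required ≥ 3.3 V / 2.16 µV = 1527777.78.
Need 2^N ≥ 1527777.78; 2^20 = 1048576, 2^21 = 2097152.
Minimum N = 21.

21 bits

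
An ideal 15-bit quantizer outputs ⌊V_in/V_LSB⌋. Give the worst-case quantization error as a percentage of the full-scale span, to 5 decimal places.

0.00305 %

Truncating → worst-case error = 1 LSB = V_FS/2^15, so 100/32768 = 0.00305176 % of full scale.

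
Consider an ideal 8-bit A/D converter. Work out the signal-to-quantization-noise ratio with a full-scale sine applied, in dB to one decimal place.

SNR ≈ 6.02·N + 1.76 dB = 6.02·8 + 1.76 = 49.92 dB.

49.9 dB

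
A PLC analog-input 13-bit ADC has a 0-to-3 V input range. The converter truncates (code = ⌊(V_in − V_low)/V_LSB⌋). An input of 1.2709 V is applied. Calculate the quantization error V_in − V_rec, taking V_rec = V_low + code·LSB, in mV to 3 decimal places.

LSB = 3/2^13 = 366.21 µV.
(1.2709 − 0)/0.000366211 = 3470.4043; ⌊·⌋ gives code 3470.
Reconstructed: 1.270752 V.
Difference: 0.000148047 V → 0.148 mV.

0.148 mV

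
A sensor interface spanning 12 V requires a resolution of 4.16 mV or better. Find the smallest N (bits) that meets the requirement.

Number of steps required ≥ 12 V / 4.16 mV = 2884.62.
Need 2^N ≥ 2884.62; 2^11 = 2048, 2^12 = 4096.
Minimum N = 12.

12 bits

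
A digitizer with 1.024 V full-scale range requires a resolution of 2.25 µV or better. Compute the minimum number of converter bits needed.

Number of steps required ≥ 1.024 V / 2.25 µV = 455111.11.
Need 2^N ≥ 455111.11; 2^18 = 262144, 2^19 = 524288.
Minimum N = 19.

19 bits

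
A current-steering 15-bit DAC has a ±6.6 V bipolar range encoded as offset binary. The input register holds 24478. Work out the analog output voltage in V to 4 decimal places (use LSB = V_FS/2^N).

3.2605 V

LSB = 13.2 V / 2^15 = 402.83 µV.
V_out = (−6.6) + 24478 × 0.000402832 V = 3.26052 V.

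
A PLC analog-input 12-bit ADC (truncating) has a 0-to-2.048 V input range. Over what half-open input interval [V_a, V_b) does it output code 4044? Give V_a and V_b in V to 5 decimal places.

[2.02200 V, 2.02250 V)

LSB = 2.048/2^12 = 0.500 mV.
V_a = V_low + 4044·LSB = 2.022 V; V_b = V_low + 4045·LSB = 2.0225 V.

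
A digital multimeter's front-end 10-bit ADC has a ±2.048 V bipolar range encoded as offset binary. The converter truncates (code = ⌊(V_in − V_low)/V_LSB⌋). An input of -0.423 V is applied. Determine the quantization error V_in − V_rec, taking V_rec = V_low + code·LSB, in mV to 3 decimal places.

One LSB is 4.096 V / 1024 = 4.000 mV.
(V_in − V_low)/LSB = (-0.423 − (−2.048))/0.004 = 406.2500 → code 406 (floor).
V_rec = (−2.048) + 406·0.004 = -0.424 V.
V_in − V_rec = 0.001 V = 1.000 mV.

1.000 mV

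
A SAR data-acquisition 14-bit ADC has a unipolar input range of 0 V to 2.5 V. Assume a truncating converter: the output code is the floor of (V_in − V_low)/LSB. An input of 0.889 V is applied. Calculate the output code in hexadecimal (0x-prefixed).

LSB = 2.5 V / 16384 = 152.59 µV.
Input sits at 5826.150 steps above V_low.
So the output code is 5826.
In hexadecimal (0x-prefixed): 0x16C2.

code 0x16C2 (decimal 5826)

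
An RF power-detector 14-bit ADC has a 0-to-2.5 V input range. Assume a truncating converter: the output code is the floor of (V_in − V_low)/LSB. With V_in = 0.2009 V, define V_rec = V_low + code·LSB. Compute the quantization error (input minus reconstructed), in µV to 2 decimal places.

94.34 µV

One LSB is 2.5 V / 16384 = 152.59 µV.
(0.2009 − 0)/0.000152588 = 1316.6182; ⌊·⌋ gives code 1316.
Reconstructed: 0.20080566 V.
Error = 0.2009 − 0.20080566 = 9.43359e-05 V = 94.34 µV.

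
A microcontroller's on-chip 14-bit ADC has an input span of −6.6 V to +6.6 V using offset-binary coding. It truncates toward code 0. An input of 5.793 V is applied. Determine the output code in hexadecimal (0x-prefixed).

With 16384 levels over 13.2 V, one step is 0.806 mV.
(5.793 − (−6.6)) / 0.000805664 = 15382.342 LSBs.
So the output code is 15382.
In hexadecimal (0x-prefixed): 0x3C16.

code 0x3C16 (decimal 15382)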